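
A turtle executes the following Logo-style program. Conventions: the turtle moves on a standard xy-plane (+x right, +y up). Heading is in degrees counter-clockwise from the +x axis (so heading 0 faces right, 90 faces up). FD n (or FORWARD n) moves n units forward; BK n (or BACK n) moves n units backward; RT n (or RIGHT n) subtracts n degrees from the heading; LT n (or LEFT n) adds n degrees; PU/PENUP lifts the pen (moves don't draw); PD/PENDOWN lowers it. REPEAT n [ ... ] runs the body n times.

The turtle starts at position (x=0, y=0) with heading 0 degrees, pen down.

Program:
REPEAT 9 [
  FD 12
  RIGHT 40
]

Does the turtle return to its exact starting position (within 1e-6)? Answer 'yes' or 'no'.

Answer: yes

Derivation:
Executing turtle program step by step:
Start: pos=(0,0), heading=0, pen down
REPEAT 9 [
  -- iteration 1/9 --
  FD 12: (0,0) -> (12,0) [heading=0, draw]
  RT 40: heading 0 -> 320
  -- iteration 2/9 --
  FD 12: (12,0) -> (21.193,-7.713) [heading=320, draw]
  RT 40: heading 320 -> 280
  -- iteration 3/9 --
  FD 12: (21.193,-7.713) -> (23.276,-19.531) [heading=280, draw]
  RT 40: heading 280 -> 240
  -- iteration 4/9 --
  FD 12: (23.276,-19.531) -> (17.276,-29.923) [heading=240, draw]
  RT 40: heading 240 -> 200
  -- iteration 5/9 --
  FD 12: (17.276,-29.923) -> (6,-34.028) [heading=200, draw]
  RT 40: heading 200 -> 160
  -- iteration 6/9 --
  FD 12: (6,-34.028) -> (-5.276,-29.923) [heading=160, draw]
  RT 40: heading 160 -> 120
  -- iteration 7/9 --
  FD 12: (-5.276,-29.923) -> (-11.276,-19.531) [heading=120, draw]
  RT 40: heading 120 -> 80
  -- iteration 8/9 --
  FD 12: (-11.276,-19.531) -> (-9.193,-7.713) [heading=80, draw]
  RT 40: heading 80 -> 40
  -- iteration 9/9 --
  FD 12: (-9.193,-7.713) -> (0,0) [heading=40, draw]
  RT 40: heading 40 -> 0
]
Final: pos=(0,0), heading=0, 9 segment(s) drawn

Start position: (0, 0)
Final position: (0, 0)
Distance = 0; < 1e-6 -> CLOSED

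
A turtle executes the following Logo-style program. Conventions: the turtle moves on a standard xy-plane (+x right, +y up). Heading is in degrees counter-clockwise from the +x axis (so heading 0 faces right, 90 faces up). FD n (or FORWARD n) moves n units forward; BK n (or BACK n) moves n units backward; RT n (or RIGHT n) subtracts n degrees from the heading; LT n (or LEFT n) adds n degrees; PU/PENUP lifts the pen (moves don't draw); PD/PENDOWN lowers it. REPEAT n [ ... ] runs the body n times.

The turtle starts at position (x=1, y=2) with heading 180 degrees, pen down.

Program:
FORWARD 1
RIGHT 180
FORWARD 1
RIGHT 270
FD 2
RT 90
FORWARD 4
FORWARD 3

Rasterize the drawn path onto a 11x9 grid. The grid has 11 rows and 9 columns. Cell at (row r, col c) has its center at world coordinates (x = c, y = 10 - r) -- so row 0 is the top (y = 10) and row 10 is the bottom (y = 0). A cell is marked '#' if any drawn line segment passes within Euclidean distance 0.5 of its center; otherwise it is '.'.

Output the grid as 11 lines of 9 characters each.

Answer: .........
.........
.........
.........
.........
.........
.########
.#.......
##.......
.........
.........

Derivation:
Segment 0: (1,2) -> (0,2)
Segment 1: (0,2) -> (1,2)
Segment 2: (1,2) -> (1,4)
Segment 3: (1,4) -> (5,4)
Segment 4: (5,4) -> (8,4)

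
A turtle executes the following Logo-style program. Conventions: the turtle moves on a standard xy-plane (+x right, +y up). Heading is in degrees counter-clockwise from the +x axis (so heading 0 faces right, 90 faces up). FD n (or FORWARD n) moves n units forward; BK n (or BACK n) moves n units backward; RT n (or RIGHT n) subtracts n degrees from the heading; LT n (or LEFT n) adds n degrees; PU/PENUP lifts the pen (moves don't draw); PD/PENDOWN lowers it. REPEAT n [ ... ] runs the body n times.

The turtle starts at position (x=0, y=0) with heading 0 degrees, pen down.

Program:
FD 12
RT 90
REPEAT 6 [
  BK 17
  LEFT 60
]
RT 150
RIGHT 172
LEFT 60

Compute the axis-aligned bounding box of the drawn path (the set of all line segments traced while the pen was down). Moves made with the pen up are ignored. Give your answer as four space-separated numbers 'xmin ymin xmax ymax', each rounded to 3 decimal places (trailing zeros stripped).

Answer: -17.445 -8.5 12 25.5

Derivation:
Executing turtle program step by step:
Start: pos=(0,0), heading=0, pen down
FD 12: (0,0) -> (12,0) [heading=0, draw]
RT 90: heading 0 -> 270
REPEAT 6 [
  -- iteration 1/6 --
  BK 17: (12,0) -> (12,17) [heading=270, draw]
  LT 60: heading 270 -> 330
  -- iteration 2/6 --
  BK 17: (12,17) -> (-2.722,25.5) [heading=330, draw]
  LT 60: heading 330 -> 30
  -- iteration 3/6 --
  BK 17: (-2.722,25.5) -> (-17.445,17) [heading=30, draw]
  LT 60: heading 30 -> 90
  -- iteration 4/6 --
  BK 17: (-17.445,17) -> (-17.445,0) [heading=90, draw]
  LT 60: heading 90 -> 150
  -- iteration 5/6 --
  BK 17: (-17.445,0) -> (-2.722,-8.5) [heading=150, draw]
  LT 60: heading 150 -> 210
  -- iteration 6/6 --
  BK 17: (-2.722,-8.5) -> (12,0) [heading=210, draw]
  LT 60: heading 210 -> 270
]
RT 150: heading 270 -> 120
RT 172: heading 120 -> 308
LT 60: heading 308 -> 8
Final: pos=(12,0), heading=8, 7 segment(s) drawn

Segment endpoints: x in {-17.445, -2.722, -2.722, 0, 12, 12}, y in {-8.5, 0, 0, 17, 25.5}
xmin=-17.445, ymin=-8.5, xmax=12, ymax=25.5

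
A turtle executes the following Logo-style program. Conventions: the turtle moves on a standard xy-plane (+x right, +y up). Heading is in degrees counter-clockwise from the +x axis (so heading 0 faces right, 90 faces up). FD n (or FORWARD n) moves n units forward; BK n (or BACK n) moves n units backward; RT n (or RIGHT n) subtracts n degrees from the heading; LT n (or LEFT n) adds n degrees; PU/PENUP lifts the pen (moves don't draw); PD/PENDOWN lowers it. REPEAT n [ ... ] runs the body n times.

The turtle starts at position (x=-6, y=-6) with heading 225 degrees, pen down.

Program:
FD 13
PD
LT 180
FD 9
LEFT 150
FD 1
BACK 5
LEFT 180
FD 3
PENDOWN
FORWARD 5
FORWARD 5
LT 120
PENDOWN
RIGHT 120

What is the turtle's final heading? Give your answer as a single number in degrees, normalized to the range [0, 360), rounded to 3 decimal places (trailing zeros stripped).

Answer: 15

Derivation:
Executing turtle program step by step:
Start: pos=(-6,-6), heading=225, pen down
FD 13: (-6,-6) -> (-15.192,-15.192) [heading=225, draw]
PD: pen down
LT 180: heading 225 -> 45
FD 9: (-15.192,-15.192) -> (-8.828,-8.828) [heading=45, draw]
LT 150: heading 45 -> 195
FD 1: (-8.828,-8.828) -> (-9.794,-9.087) [heading=195, draw]
BK 5: (-9.794,-9.087) -> (-4.965,-7.793) [heading=195, draw]
LT 180: heading 195 -> 15
FD 3: (-4.965,-7.793) -> (-2.067,-7.017) [heading=15, draw]
PD: pen down
FD 5: (-2.067,-7.017) -> (2.763,-5.723) [heading=15, draw]
FD 5: (2.763,-5.723) -> (7.592,-4.429) [heading=15, draw]
LT 120: heading 15 -> 135
PD: pen down
RT 120: heading 135 -> 15
Final: pos=(7.592,-4.429), heading=15, 7 segment(s) drawn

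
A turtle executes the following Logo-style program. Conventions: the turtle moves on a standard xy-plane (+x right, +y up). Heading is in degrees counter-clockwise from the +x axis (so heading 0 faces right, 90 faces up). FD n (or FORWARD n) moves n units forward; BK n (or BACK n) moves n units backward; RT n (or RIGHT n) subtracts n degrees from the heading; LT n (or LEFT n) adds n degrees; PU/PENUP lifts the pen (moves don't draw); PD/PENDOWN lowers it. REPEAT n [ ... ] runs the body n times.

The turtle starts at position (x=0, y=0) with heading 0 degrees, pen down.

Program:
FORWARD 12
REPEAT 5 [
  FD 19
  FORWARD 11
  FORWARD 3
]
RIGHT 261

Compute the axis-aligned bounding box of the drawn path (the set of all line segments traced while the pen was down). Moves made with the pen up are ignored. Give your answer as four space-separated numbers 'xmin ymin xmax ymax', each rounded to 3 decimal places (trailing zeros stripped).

Answer: 0 0 177 0

Derivation:
Executing turtle program step by step:
Start: pos=(0,0), heading=0, pen down
FD 12: (0,0) -> (12,0) [heading=0, draw]
REPEAT 5 [
  -- iteration 1/5 --
  FD 19: (12,0) -> (31,0) [heading=0, draw]
  FD 11: (31,0) -> (42,0) [heading=0, draw]
  FD 3: (42,0) -> (45,0) [heading=0, draw]
  -- iteration 2/5 --
  FD 19: (45,0) -> (64,0) [heading=0, draw]
  FD 11: (64,0) -> (75,0) [heading=0, draw]
  FD 3: (75,0) -> (78,0) [heading=0, draw]
  -- iteration 3/5 --
  FD 19: (78,0) -> (97,0) [heading=0, draw]
  FD 11: (97,0) -> (108,0) [heading=0, draw]
  FD 3: (108,0) -> (111,0) [heading=0, draw]
  -- iteration 4/5 --
  FD 19: (111,0) -> (130,0) [heading=0, draw]
  FD 11: (130,0) -> (141,0) [heading=0, draw]
  FD 3: (141,0) -> (144,0) [heading=0, draw]
  -- iteration 5/5 --
  FD 19: (144,0) -> (163,0) [heading=0, draw]
  FD 11: (163,0) -> (174,0) [heading=0, draw]
  FD 3: (174,0) -> (177,0) [heading=0, draw]
]
RT 261: heading 0 -> 99
Final: pos=(177,0), heading=99, 16 segment(s) drawn

Segment endpoints: x in {0, 12, 31, 42, 45, 64, 75, 78, 97, 108, 111, 130, 141, 144, 163, 174, 177}, y in {0}
xmin=0, ymin=0, xmax=177, ymax=0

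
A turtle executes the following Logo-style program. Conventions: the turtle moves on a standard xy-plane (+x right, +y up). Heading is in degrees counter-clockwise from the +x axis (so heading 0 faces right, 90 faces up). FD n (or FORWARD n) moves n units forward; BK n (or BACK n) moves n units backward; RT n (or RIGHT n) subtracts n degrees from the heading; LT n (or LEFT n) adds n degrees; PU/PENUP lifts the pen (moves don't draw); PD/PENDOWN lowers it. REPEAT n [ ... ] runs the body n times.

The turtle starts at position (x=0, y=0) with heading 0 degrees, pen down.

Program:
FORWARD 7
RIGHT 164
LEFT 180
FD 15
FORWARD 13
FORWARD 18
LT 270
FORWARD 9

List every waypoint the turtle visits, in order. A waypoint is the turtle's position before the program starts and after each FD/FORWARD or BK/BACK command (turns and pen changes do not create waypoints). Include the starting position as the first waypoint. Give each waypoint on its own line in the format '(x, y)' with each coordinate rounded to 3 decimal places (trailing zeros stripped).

Executing turtle program step by step:
Start: pos=(0,0), heading=0, pen down
FD 7: (0,0) -> (7,0) [heading=0, draw]
RT 164: heading 0 -> 196
LT 180: heading 196 -> 16
FD 15: (7,0) -> (21.419,4.135) [heading=16, draw]
FD 13: (21.419,4.135) -> (33.915,7.718) [heading=16, draw]
FD 18: (33.915,7.718) -> (51.218,12.679) [heading=16, draw]
LT 270: heading 16 -> 286
FD 9: (51.218,12.679) -> (53.699,4.028) [heading=286, draw]
Final: pos=(53.699,4.028), heading=286, 5 segment(s) drawn
Waypoints (6 total):
(0, 0)
(7, 0)
(21.419, 4.135)
(33.915, 7.718)
(51.218, 12.679)
(53.699, 4.028)

Answer: (0, 0)
(7, 0)
(21.419, 4.135)
(33.915, 7.718)
(51.218, 12.679)
(53.699, 4.028)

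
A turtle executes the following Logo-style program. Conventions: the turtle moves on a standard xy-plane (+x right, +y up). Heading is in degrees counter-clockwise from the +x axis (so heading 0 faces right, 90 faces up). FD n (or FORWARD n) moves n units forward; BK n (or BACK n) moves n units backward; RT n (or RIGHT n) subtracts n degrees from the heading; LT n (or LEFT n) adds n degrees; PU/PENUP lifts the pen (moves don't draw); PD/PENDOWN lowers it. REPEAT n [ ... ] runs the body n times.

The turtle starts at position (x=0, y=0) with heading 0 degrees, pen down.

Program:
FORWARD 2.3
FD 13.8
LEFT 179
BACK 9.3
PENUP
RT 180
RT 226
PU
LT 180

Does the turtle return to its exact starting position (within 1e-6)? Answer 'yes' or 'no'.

Executing turtle program step by step:
Start: pos=(0,0), heading=0, pen down
FD 2.3: (0,0) -> (2.3,0) [heading=0, draw]
FD 13.8: (2.3,0) -> (16.1,0) [heading=0, draw]
LT 179: heading 0 -> 179
BK 9.3: (16.1,0) -> (25.399,-0.162) [heading=179, draw]
PU: pen up
RT 180: heading 179 -> 359
RT 226: heading 359 -> 133
PU: pen up
LT 180: heading 133 -> 313
Final: pos=(25.399,-0.162), heading=313, 3 segment(s) drawn

Start position: (0, 0)
Final position: (25.399, -0.162)
Distance = 25.399; >= 1e-6 -> NOT closed

Answer: no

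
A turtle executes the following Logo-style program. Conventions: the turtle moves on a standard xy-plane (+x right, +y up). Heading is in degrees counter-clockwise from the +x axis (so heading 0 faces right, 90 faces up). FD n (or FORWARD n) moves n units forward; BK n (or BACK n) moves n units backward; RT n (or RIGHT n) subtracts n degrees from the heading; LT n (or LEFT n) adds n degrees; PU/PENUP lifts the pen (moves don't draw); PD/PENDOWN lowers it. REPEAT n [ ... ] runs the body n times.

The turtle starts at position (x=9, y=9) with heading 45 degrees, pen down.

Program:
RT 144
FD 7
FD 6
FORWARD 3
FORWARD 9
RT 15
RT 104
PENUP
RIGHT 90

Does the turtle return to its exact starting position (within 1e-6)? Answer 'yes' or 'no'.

Executing turtle program step by step:
Start: pos=(9,9), heading=45, pen down
RT 144: heading 45 -> 261
FD 7: (9,9) -> (7.905,2.086) [heading=261, draw]
FD 6: (7.905,2.086) -> (6.966,-3.84) [heading=261, draw]
FD 3: (6.966,-3.84) -> (6.497,-6.803) [heading=261, draw]
FD 9: (6.497,-6.803) -> (5.089,-15.692) [heading=261, draw]
RT 15: heading 261 -> 246
RT 104: heading 246 -> 142
PU: pen up
RT 90: heading 142 -> 52
Final: pos=(5.089,-15.692), heading=52, 4 segment(s) drawn

Start position: (9, 9)
Final position: (5.089, -15.692)
Distance = 25; >= 1e-6 -> NOT closed

Answer: no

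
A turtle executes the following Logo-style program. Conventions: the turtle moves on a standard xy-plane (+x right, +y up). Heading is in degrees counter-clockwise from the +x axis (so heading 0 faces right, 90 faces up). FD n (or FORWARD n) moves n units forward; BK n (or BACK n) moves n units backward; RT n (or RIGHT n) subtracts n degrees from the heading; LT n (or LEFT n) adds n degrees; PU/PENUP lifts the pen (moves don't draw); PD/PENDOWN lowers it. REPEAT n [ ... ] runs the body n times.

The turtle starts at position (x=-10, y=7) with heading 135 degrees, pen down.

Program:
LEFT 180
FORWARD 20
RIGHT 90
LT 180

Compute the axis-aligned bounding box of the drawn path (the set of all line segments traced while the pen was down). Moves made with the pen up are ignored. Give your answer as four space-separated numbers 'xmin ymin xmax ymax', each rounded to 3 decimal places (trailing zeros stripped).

Answer: -10 -7.142 4.142 7

Derivation:
Executing turtle program step by step:
Start: pos=(-10,7), heading=135, pen down
LT 180: heading 135 -> 315
FD 20: (-10,7) -> (4.142,-7.142) [heading=315, draw]
RT 90: heading 315 -> 225
LT 180: heading 225 -> 45
Final: pos=(4.142,-7.142), heading=45, 1 segment(s) drawn

Segment endpoints: x in {-10, 4.142}, y in {-7.142, 7}
xmin=-10, ymin=-7.142, xmax=4.142, ymax=7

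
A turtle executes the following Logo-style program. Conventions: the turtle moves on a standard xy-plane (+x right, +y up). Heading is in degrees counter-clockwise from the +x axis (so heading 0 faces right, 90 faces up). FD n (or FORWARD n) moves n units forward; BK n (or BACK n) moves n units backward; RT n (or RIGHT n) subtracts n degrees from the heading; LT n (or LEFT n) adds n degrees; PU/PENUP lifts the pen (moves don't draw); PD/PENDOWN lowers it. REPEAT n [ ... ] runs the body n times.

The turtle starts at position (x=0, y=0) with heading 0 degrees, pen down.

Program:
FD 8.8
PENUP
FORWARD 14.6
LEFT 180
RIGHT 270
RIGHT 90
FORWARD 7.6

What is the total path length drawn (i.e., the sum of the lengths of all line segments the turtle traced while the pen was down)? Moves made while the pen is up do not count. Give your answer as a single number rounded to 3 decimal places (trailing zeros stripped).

Answer: 8.8

Derivation:
Executing turtle program step by step:
Start: pos=(0,0), heading=0, pen down
FD 8.8: (0,0) -> (8.8,0) [heading=0, draw]
PU: pen up
FD 14.6: (8.8,0) -> (23.4,0) [heading=0, move]
LT 180: heading 0 -> 180
RT 270: heading 180 -> 270
RT 90: heading 270 -> 180
FD 7.6: (23.4,0) -> (15.8,0) [heading=180, move]
Final: pos=(15.8,0), heading=180, 1 segment(s) drawn

Segment lengths:
  seg 1: (0,0) -> (8.8,0), length = 8.8
Total = 8.8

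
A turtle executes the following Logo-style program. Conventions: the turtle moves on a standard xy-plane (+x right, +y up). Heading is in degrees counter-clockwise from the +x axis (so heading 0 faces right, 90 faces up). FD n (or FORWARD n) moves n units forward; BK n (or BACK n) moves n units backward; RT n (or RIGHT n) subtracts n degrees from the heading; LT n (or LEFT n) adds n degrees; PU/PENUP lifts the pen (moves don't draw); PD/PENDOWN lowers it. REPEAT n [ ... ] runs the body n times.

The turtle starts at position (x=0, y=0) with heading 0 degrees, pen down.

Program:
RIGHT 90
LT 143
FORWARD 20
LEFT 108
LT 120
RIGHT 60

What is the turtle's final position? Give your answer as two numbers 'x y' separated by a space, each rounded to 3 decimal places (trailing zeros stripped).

Executing turtle program step by step:
Start: pos=(0,0), heading=0, pen down
RT 90: heading 0 -> 270
LT 143: heading 270 -> 53
FD 20: (0,0) -> (12.036,15.973) [heading=53, draw]
LT 108: heading 53 -> 161
LT 120: heading 161 -> 281
RT 60: heading 281 -> 221
Final: pos=(12.036,15.973), heading=221, 1 segment(s) drawn

Answer: 12.036 15.973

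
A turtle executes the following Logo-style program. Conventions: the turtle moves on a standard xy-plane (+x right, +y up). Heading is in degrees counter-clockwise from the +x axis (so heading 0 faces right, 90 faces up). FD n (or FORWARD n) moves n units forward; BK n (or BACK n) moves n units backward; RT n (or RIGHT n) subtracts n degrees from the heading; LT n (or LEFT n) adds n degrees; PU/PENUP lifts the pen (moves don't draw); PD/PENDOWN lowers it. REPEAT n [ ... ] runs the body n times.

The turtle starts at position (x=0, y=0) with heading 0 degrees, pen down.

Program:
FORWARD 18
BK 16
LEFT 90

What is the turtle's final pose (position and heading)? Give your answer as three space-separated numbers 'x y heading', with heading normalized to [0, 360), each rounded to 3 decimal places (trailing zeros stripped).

Answer: 2 0 90

Derivation:
Executing turtle program step by step:
Start: pos=(0,0), heading=0, pen down
FD 18: (0,0) -> (18,0) [heading=0, draw]
BK 16: (18,0) -> (2,0) [heading=0, draw]
LT 90: heading 0 -> 90
Final: pos=(2,0), heading=90, 2 segment(s) drawn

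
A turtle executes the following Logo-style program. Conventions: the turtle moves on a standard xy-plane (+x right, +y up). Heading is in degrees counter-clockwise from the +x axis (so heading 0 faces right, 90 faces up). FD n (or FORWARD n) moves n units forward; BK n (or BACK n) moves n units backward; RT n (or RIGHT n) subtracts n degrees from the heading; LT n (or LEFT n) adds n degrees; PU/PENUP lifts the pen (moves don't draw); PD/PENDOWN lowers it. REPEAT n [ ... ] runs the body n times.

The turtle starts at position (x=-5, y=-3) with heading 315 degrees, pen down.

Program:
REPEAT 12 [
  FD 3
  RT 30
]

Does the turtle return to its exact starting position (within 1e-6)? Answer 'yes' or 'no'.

Executing turtle program step by step:
Start: pos=(-5,-3), heading=315, pen down
REPEAT 12 [
  -- iteration 1/12 --
  FD 3: (-5,-3) -> (-2.879,-5.121) [heading=315, draw]
  RT 30: heading 315 -> 285
  -- iteration 2/12 --
  FD 3: (-2.879,-5.121) -> (-2.102,-8.019) [heading=285, draw]
  RT 30: heading 285 -> 255
  -- iteration 3/12 --
  FD 3: (-2.102,-8.019) -> (-2.879,-10.917) [heading=255, draw]
  RT 30: heading 255 -> 225
  -- iteration 4/12 --
  FD 3: (-2.879,-10.917) -> (-5,-13.038) [heading=225, draw]
  RT 30: heading 225 -> 195
  -- iteration 5/12 --
  FD 3: (-5,-13.038) -> (-7.898,-13.815) [heading=195, draw]
  RT 30: heading 195 -> 165
  -- iteration 6/12 --
  FD 3: (-7.898,-13.815) -> (-10.796,-13.038) [heading=165, draw]
  RT 30: heading 165 -> 135
  -- iteration 7/12 --
  FD 3: (-10.796,-13.038) -> (-12.917,-10.917) [heading=135, draw]
  RT 30: heading 135 -> 105
  -- iteration 8/12 --
  FD 3: (-12.917,-10.917) -> (-13.693,-8.019) [heading=105, draw]
  RT 30: heading 105 -> 75
  -- iteration 9/12 --
  FD 3: (-13.693,-8.019) -> (-12.917,-5.121) [heading=75, draw]
  RT 30: heading 75 -> 45
  -- iteration 10/12 --
  FD 3: (-12.917,-5.121) -> (-10.796,-3) [heading=45, draw]
  RT 30: heading 45 -> 15
  -- iteration 11/12 --
  FD 3: (-10.796,-3) -> (-7.898,-2.224) [heading=15, draw]
  RT 30: heading 15 -> 345
  -- iteration 12/12 --
  FD 3: (-7.898,-2.224) -> (-5,-3) [heading=345, draw]
  RT 30: heading 345 -> 315
]
Final: pos=(-5,-3), heading=315, 12 segment(s) drawn

Start position: (-5, -3)
Final position: (-5, -3)
Distance = 0; < 1e-6 -> CLOSED

Answer: yes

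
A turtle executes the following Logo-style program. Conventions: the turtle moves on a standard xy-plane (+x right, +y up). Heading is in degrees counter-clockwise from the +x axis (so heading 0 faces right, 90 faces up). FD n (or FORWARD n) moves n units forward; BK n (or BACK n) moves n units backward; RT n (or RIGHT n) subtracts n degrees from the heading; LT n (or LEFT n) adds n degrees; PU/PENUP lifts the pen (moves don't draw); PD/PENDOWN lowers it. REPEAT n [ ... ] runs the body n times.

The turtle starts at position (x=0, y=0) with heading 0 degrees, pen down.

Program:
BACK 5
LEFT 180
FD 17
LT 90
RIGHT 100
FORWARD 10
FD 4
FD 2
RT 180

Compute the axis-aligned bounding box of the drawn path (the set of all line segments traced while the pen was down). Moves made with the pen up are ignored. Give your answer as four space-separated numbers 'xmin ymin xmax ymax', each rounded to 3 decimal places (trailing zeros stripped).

Executing turtle program step by step:
Start: pos=(0,0), heading=0, pen down
BK 5: (0,0) -> (-5,0) [heading=0, draw]
LT 180: heading 0 -> 180
FD 17: (-5,0) -> (-22,0) [heading=180, draw]
LT 90: heading 180 -> 270
RT 100: heading 270 -> 170
FD 10: (-22,0) -> (-31.848,1.736) [heading=170, draw]
FD 4: (-31.848,1.736) -> (-35.787,2.431) [heading=170, draw]
FD 2: (-35.787,2.431) -> (-37.757,2.778) [heading=170, draw]
RT 180: heading 170 -> 350
Final: pos=(-37.757,2.778), heading=350, 5 segment(s) drawn

Segment endpoints: x in {-37.757, -35.787, -31.848, -22, -5, 0}, y in {0, 0, 1.736, 2.431, 2.778}
xmin=-37.757, ymin=0, xmax=0, ymax=2.778

Answer: -37.757 0 0 2.778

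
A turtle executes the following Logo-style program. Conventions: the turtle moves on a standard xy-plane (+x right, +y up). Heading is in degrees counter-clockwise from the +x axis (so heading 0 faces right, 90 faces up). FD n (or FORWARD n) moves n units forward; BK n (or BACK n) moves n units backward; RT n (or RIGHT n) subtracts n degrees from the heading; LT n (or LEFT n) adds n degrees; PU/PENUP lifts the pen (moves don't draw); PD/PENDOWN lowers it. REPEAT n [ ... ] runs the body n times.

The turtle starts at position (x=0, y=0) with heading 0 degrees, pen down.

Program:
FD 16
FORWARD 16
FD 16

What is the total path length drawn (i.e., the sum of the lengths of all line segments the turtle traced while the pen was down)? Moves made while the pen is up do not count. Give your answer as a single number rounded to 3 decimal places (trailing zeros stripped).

Answer: 48

Derivation:
Executing turtle program step by step:
Start: pos=(0,0), heading=0, pen down
FD 16: (0,0) -> (16,0) [heading=0, draw]
FD 16: (16,0) -> (32,0) [heading=0, draw]
FD 16: (32,0) -> (48,0) [heading=0, draw]
Final: pos=(48,0), heading=0, 3 segment(s) drawn

Segment lengths:
  seg 1: (0,0) -> (16,0), length = 16
  seg 2: (16,0) -> (32,0), length = 16
  seg 3: (32,0) -> (48,0), length = 16
Total = 48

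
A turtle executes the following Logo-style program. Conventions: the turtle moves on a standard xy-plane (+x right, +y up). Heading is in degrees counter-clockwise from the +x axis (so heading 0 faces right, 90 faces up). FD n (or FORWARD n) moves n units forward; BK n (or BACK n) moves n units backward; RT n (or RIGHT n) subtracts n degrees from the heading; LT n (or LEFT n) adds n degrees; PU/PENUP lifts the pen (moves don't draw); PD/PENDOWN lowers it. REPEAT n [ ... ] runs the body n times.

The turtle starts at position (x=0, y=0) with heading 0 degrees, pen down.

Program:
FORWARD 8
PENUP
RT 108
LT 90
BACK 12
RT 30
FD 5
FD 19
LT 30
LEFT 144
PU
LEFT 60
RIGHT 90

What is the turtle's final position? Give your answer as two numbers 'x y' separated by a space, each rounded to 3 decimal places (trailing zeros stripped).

Answer: 12.646 -14.127

Derivation:
Executing turtle program step by step:
Start: pos=(0,0), heading=0, pen down
FD 8: (0,0) -> (8,0) [heading=0, draw]
PU: pen up
RT 108: heading 0 -> 252
LT 90: heading 252 -> 342
BK 12: (8,0) -> (-3.413,3.708) [heading=342, move]
RT 30: heading 342 -> 312
FD 5: (-3.413,3.708) -> (-0.067,-0.008) [heading=312, move]
FD 19: (-0.067,-0.008) -> (12.646,-14.127) [heading=312, move]
LT 30: heading 312 -> 342
LT 144: heading 342 -> 126
PU: pen up
LT 60: heading 126 -> 186
RT 90: heading 186 -> 96
Final: pos=(12.646,-14.127), heading=96, 1 segment(s) drawn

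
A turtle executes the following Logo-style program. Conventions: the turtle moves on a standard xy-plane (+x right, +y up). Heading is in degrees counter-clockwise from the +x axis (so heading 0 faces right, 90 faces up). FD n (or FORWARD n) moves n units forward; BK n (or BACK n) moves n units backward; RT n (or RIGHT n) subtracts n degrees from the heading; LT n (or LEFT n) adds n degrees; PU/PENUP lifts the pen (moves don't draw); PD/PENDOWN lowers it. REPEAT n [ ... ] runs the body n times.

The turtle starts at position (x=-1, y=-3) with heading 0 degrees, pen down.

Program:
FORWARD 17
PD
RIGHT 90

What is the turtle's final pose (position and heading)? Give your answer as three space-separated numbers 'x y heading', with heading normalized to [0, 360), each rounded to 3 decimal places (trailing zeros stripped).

Executing turtle program step by step:
Start: pos=(-1,-3), heading=0, pen down
FD 17: (-1,-3) -> (16,-3) [heading=0, draw]
PD: pen down
RT 90: heading 0 -> 270
Final: pos=(16,-3), heading=270, 1 segment(s) drawn

Answer: 16 -3 270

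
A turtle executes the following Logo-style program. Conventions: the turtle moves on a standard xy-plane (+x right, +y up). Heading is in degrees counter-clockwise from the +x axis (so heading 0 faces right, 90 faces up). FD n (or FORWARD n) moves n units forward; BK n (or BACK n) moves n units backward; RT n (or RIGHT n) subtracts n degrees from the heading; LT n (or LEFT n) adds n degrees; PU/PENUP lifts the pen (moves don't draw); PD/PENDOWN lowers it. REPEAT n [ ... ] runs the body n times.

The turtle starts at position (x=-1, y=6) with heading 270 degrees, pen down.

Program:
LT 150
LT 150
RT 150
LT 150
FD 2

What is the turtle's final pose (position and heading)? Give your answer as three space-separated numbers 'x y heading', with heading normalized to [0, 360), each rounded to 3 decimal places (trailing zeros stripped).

Executing turtle program step by step:
Start: pos=(-1,6), heading=270, pen down
LT 150: heading 270 -> 60
LT 150: heading 60 -> 210
RT 150: heading 210 -> 60
LT 150: heading 60 -> 210
FD 2: (-1,6) -> (-2.732,5) [heading=210, draw]
Final: pos=(-2.732,5), heading=210, 1 segment(s) drawn

Answer: -2.732 5 210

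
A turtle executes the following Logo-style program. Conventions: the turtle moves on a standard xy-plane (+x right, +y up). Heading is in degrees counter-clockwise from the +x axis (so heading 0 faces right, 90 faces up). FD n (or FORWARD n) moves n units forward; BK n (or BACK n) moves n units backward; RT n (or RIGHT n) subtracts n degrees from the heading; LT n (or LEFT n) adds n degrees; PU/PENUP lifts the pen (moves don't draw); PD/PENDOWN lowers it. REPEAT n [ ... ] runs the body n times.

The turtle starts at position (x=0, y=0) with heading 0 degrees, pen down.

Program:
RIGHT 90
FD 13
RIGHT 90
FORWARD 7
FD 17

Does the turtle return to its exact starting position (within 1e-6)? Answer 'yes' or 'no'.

Executing turtle program step by step:
Start: pos=(0,0), heading=0, pen down
RT 90: heading 0 -> 270
FD 13: (0,0) -> (0,-13) [heading=270, draw]
RT 90: heading 270 -> 180
FD 7: (0,-13) -> (-7,-13) [heading=180, draw]
FD 17: (-7,-13) -> (-24,-13) [heading=180, draw]
Final: pos=(-24,-13), heading=180, 3 segment(s) drawn

Start position: (0, 0)
Final position: (-24, -13)
Distance = 27.295; >= 1e-6 -> NOT closed

Answer: no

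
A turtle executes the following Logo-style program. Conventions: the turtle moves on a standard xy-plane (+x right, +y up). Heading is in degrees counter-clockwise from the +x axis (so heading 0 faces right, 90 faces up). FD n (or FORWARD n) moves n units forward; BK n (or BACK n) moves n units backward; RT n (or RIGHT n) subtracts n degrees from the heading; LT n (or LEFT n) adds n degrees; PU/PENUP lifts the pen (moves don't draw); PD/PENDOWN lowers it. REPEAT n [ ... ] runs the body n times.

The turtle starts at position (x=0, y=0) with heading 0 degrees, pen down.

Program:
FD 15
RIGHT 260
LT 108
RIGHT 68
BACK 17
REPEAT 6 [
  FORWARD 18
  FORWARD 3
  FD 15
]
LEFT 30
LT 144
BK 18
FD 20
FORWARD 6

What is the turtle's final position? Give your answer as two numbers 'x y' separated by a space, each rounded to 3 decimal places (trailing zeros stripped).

Answer: -131.886 122.16

Derivation:
Executing turtle program step by step:
Start: pos=(0,0), heading=0, pen down
FD 15: (0,0) -> (15,0) [heading=0, draw]
RT 260: heading 0 -> 100
LT 108: heading 100 -> 208
RT 68: heading 208 -> 140
BK 17: (15,0) -> (28.023,-10.927) [heading=140, draw]
REPEAT 6 [
  -- iteration 1/6 --
  FD 18: (28.023,-10.927) -> (14.234,0.643) [heading=140, draw]
  FD 3: (14.234,0.643) -> (11.936,2.571) [heading=140, draw]
  FD 15: (11.936,2.571) -> (0.445,12.213) [heading=140, draw]
  -- iteration 2/6 --
  FD 18: (0.445,12.213) -> (-13.344,23.783) [heading=140, draw]
  FD 3: (-13.344,23.783) -> (-15.642,25.712) [heading=140, draw]
  FD 15: (-15.642,25.712) -> (-27.132,35.353) [heading=140, draw]
  -- iteration 3/6 --
  FD 18: (-27.132,35.353) -> (-40.921,46.923) [heading=140, draw]
  FD 3: (-40.921,46.923) -> (-43.219,48.852) [heading=140, draw]
  FD 15: (-43.219,48.852) -> (-54.71,58.494) [heading=140, draw]
  -- iteration 4/6 --
  FD 18: (-54.71,58.494) -> (-68.499,70.064) [heading=140, draw]
  FD 3: (-68.499,70.064) -> (-70.797,71.992) [heading=140, draw]
  FD 15: (-70.797,71.992) -> (-82.288,81.634) [heading=140, draw]
  -- iteration 5/6 --
  FD 18: (-82.288,81.634) -> (-96.076,93.204) [heading=140, draw]
  FD 3: (-96.076,93.204) -> (-98.375,95.133) [heading=140, draw]
  FD 15: (-98.375,95.133) -> (-109.865,104.774) [heading=140, draw]
  -- iteration 6/6 --
  FD 18: (-109.865,104.774) -> (-123.654,116.345) [heading=140, draw]
  FD 3: (-123.654,116.345) -> (-125.952,118.273) [heading=140, draw]
  FD 15: (-125.952,118.273) -> (-137.443,127.915) [heading=140, draw]
]
LT 30: heading 140 -> 170
LT 144: heading 170 -> 314
BK 18: (-137.443,127.915) -> (-149.947,140.863) [heading=314, draw]
FD 20: (-149.947,140.863) -> (-136.054,126.476) [heading=314, draw]
FD 6: (-136.054,126.476) -> (-131.886,122.16) [heading=314, draw]
Final: pos=(-131.886,122.16), heading=314, 23 segment(s) drawn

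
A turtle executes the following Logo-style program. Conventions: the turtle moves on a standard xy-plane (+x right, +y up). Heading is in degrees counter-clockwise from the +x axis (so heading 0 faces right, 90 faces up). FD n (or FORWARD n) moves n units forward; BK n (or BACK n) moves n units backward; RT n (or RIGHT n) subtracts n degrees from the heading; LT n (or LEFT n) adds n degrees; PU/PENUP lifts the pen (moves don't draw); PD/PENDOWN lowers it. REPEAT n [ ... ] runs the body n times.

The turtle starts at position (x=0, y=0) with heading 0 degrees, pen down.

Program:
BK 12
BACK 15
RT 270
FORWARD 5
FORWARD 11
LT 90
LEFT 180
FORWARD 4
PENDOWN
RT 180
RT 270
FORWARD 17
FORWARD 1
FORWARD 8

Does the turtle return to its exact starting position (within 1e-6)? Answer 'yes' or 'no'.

Executing turtle program step by step:
Start: pos=(0,0), heading=0, pen down
BK 12: (0,0) -> (-12,0) [heading=0, draw]
BK 15: (-12,0) -> (-27,0) [heading=0, draw]
RT 270: heading 0 -> 90
FD 5: (-27,0) -> (-27,5) [heading=90, draw]
FD 11: (-27,5) -> (-27,16) [heading=90, draw]
LT 90: heading 90 -> 180
LT 180: heading 180 -> 0
FD 4: (-27,16) -> (-23,16) [heading=0, draw]
PD: pen down
RT 180: heading 0 -> 180
RT 270: heading 180 -> 270
FD 17: (-23,16) -> (-23,-1) [heading=270, draw]
FD 1: (-23,-1) -> (-23,-2) [heading=270, draw]
FD 8: (-23,-2) -> (-23,-10) [heading=270, draw]
Final: pos=(-23,-10), heading=270, 8 segment(s) drawn

Start position: (0, 0)
Final position: (-23, -10)
Distance = 25.08; >= 1e-6 -> NOT closed

Answer: no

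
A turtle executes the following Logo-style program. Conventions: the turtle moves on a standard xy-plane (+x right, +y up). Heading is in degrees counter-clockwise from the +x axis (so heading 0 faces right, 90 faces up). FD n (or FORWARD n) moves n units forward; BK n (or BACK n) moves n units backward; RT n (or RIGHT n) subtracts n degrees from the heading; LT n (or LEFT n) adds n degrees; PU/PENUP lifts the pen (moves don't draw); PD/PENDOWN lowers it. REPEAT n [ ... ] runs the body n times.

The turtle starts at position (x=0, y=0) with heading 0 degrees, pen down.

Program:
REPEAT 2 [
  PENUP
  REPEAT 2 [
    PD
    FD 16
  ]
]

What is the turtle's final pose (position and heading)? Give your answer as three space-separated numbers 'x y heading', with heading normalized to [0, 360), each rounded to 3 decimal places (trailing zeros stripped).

Answer: 64 0 0

Derivation:
Executing turtle program step by step:
Start: pos=(0,0), heading=0, pen down
REPEAT 2 [
  -- iteration 1/2 --
  PU: pen up
  REPEAT 2 [
    -- iteration 1/2 --
    PD: pen down
    FD 16: (0,0) -> (16,0) [heading=0, draw]
    -- iteration 2/2 --
    PD: pen down
    FD 16: (16,0) -> (32,0) [heading=0, draw]
  ]
  -- iteration 2/2 --
  PU: pen up
  REPEAT 2 [
    -- iteration 1/2 --
    PD: pen down
    FD 16: (32,0) -> (48,0) [heading=0, draw]
    -- iteration 2/2 --
    PD: pen down
    FD 16: (48,0) -> (64,0) [heading=0, draw]
  ]
]
Final: pos=(64,0), heading=0, 4 segment(s) drawn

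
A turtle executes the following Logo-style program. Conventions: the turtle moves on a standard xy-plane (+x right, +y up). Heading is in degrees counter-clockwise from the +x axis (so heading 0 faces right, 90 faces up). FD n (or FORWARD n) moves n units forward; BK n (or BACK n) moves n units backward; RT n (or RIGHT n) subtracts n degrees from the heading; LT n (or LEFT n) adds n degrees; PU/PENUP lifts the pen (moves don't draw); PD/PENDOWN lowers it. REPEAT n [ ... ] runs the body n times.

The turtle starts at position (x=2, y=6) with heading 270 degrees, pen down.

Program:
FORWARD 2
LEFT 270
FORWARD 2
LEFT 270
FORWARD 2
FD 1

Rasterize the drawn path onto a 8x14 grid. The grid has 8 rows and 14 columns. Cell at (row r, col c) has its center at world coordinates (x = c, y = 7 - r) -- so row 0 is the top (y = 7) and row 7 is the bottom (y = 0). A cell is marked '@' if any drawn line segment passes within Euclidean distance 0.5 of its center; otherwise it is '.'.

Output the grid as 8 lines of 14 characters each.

Answer: @.............
@.@...........
@.@...........
@@@...........
..............
..............
..............
..............

Derivation:
Segment 0: (2,6) -> (2,4)
Segment 1: (2,4) -> (-0,4)
Segment 2: (-0,4) -> (0,6)
Segment 3: (0,6) -> (0,7)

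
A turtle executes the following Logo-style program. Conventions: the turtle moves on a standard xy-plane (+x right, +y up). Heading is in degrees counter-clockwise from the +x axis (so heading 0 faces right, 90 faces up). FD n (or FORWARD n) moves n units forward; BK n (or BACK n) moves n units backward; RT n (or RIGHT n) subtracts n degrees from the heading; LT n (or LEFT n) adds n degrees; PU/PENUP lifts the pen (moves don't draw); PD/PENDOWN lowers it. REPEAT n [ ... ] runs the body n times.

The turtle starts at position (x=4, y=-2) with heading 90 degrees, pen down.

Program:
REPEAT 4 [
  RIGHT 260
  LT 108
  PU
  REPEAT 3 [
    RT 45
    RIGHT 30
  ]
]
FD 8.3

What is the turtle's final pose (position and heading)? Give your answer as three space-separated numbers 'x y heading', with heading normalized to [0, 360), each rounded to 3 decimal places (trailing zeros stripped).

Answer: 11.696 1.109 22

Derivation:
Executing turtle program step by step:
Start: pos=(4,-2), heading=90, pen down
REPEAT 4 [
  -- iteration 1/4 --
  RT 260: heading 90 -> 190
  LT 108: heading 190 -> 298
  PU: pen up
  REPEAT 3 [
    -- iteration 1/3 --
    RT 45: heading 298 -> 253
    RT 30: heading 253 -> 223
    -- iteration 2/3 --
    RT 45: heading 223 -> 178
    RT 30: heading 178 -> 148
    -- iteration 3/3 --
    RT 45: heading 148 -> 103
    RT 30: heading 103 -> 73
  ]
  -- iteration 2/4 --
  RT 260: heading 73 -> 173
  LT 108: heading 173 -> 281
  PU: pen up
  REPEAT 3 [
    -- iteration 1/3 --
    RT 45: heading 281 -> 236
    RT 30: heading 236 -> 206
    -- iteration 2/3 --
    RT 45: heading 206 -> 161
    RT 30: heading 161 -> 131
    -- iteration 3/3 --
    RT 45: heading 131 -> 86
    RT 30: heading 86 -> 56
  ]
  -- iteration 3/4 --
  RT 260: heading 56 -> 156
  LT 108: heading 156 -> 264
  PU: pen up
  REPEAT 3 [
    -- iteration 1/3 --
    RT 45: heading 264 -> 219
    RT 30: heading 219 -> 189
    -- iteration 2/3 --
    RT 45: heading 189 -> 144
    RT 30: heading 144 -> 114
    -- iteration 3/3 --
    RT 45: heading 114 -> 69
    RT 30: heading 69 -> 39
  ]
  -- iteration 4/4 --
  RT 260: heading 39 -> 139
  LT 108: heading 139 -> 247
  PU: pen up
  REPEAT 3 [
    -- iteration 1/3 --
    RT 45: heading 247 -> 202
    RT 30: heading 202 -> 172
    -- iteration 2/3 --
    RT 45: heading 172 -> 127
    RT 30: heading 127 -> 97
    -- iteration 3/3 --
    RT 45: heading 97 -> 52
    RT 30: heading 52 -> 22
  ]
]
FD 8.3: (4,-2) -> (11.696,1.109) [heading=22, move]
Final: pos=(11.696,1.109), heading=22, 0 segment(s) drawn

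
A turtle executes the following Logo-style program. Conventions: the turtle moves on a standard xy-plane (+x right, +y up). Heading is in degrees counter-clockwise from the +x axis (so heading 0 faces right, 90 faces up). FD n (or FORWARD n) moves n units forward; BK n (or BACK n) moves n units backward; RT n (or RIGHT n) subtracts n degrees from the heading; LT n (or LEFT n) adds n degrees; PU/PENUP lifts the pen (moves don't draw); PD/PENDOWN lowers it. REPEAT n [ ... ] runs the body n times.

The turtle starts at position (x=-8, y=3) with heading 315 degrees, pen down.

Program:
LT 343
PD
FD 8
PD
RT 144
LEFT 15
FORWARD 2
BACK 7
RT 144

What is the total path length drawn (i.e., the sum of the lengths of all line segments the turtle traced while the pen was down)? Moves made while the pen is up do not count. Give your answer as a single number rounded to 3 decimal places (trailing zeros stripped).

Executing turtle program step by step:
Start: pos=(-8,3), heading=315, pen down
LT 343: heading 315 -> 298
PD: pen down
FD 8: (-8,3) -> (-4.244,-4.064) [heading=298, draw]
PD: pen down
RT 144: heading 298 -> 154
LT 15: heading 154 -> 169
FD 2: (-4.244,-4.064) -> (-6.207,-3.682) [heading=169, draw]
BK 7: (-6.207,-3.682) -> (0.664,-5.018) [heading=169, draw]
RT 144: heading 169 -> 25
Final: pos=(0.664,-5.018), heading=25, 3 segment(s) drawn

Segment lengths:
  seg 1: (-8,3) -> (-4.244,-4.064), length = 8
  seg 2: (-4.244,-4.064) -> (-6.207,-3.682), length = 2
  seg 3: (-6.207,-3.682) -> (0.664,-5.018), length = 7
Total = 17

Answer: 17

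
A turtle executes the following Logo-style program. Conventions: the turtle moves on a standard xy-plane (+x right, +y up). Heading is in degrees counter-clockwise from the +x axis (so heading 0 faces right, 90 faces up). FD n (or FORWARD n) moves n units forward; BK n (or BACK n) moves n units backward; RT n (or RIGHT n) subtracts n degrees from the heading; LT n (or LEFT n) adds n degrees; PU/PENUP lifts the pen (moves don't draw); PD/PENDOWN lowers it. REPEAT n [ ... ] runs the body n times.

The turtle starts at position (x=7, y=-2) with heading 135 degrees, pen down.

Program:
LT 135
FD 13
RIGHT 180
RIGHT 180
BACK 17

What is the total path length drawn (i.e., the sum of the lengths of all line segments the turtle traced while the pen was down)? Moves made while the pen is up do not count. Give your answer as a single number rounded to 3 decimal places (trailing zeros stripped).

Answer: 30

Derivation:
Executing turtle program step by step:
Start: pos=(7,-2), heading=135, pen down
LT 135: heading 135 -> 270
FD 13: (7,-2) -> (7,-15) [heading=270, draw]
RT 180: heading 270 -> 90
RT 180: heading 90 -> 270
BK 17: (7,-15) -> (7,2) [heading=270, draw]
Final: pos=(7,2), heading=270, 2 segment(s) drawn

Segment lengths:
  seg 1: (7,-2) -> (7,-15), length = 13
  seg 2: (7,-15) -> (7,2), length = 17
Total = 30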